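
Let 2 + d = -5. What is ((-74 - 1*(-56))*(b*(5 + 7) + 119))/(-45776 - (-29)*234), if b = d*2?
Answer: -63/2785 ≈ -0.022621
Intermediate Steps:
d = -7 (d = -2 - 5 = -7)
b = -14 (b = -7*2 = -14)
((-74 - 1*(-56))*(b*(5 + 7) + 119))/(-45776 - (-29)*234) = ((-74 - 1*(-56))*(-14*(5 + 7) + 119))/(-45776 - (-29)*234) = ((-74 + 56)*(-14*12 + 119))/(-45776 - 1*(-6786)) = (-18*(-168 + 119))/(-45776 + 6786) = -18*(-49)/(-38990) = 882*(-1/38990) = -63/2785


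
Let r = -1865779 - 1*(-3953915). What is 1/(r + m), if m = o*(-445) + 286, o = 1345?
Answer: 1/1489897 ≈ 6.7119e-7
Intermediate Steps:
m = -598239 (m = 1345*(-445) + 286 = -598525 + 286 = -598239)
r = 2088136 (r = -1865779 + 3953915 = 2088136)
1/(r + m) = 1/(2088136 - 598239) = 1/1489897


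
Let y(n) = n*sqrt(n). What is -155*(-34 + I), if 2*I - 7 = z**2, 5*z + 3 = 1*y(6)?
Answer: 4030 + 558*sqrt(6)/5 ≈ 4303.4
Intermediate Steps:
y(n) = n**(3/2)
z = -3/5 + 6*sqrt(6)/5 (z = -3/5 + (1*6**(3/2))/5 = -3/5 + (1*(6*sqrt(6)))/5 = -3/5 + (6*sqrt(6))/5 = -3/5 + 6*sqrt(6)/5 ≈ 2.3394)
I = 7/2 + (-3/5 + 6*sqrt(6)/5)**2/2 ≈ 6.2364
-155*(-34 + I) = -155*(-34 + (8 - 18*sqrt(6)/25)) = -155*(-26 - 18*sqrt(6)/25) = 4030 + 558*sqrt(6)/5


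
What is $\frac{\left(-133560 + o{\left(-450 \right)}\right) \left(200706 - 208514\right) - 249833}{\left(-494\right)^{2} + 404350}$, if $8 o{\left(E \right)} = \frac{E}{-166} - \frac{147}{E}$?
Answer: $\frac{6490083422879}{4036202850} \approx 1608.0$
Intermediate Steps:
$o{\left(E \right)} = - \frac{147}{8 E} - \frac{E}{1328}$ ($o{\left(E \right)} = \frac{\frac{E}{-166} - \frac{147}{E}}{8} = \frac{E \left(- \frac{1}{166}\right) - \frac{147}{E}}{8} = \frac{- \frac{E}{166} - \frac{147}{E}}{8} = \frac{- \frac{147}{E} - \frac{E}{166}}{8} = - \frac{147}{8 E} - \frac{E}{1328}$)
$\frac{\left(-133560 + o{\left(-450 \right)}\right) \left(200706 - 208514\right) - 249833}{\left(-494\right)^{2} + 404350} = \frac{\left(-133560 + \frac{-24402 - \left(-450\right)^{2}}{1328 \left(-450\right)}\right) \left(200706 - 208514\right) - 249833}{\left(-494\right)^{2} + 404350} = \frac{\left(-133560 + \frac{1}{1328} \left(- \frac{1}{450}\right) \left(-24402 - 202500\right)\right) \left(-7808\right) - 249833}{244036 + 404350} = \frac{\left(-133560 + \frac{1}{1328} \left(- \frac{1}{450}\right) \left(-24402 - 202500\right)\right) \left(-7808\right) - 249833}{648386} = \left(\left(-133560 + \frac{1}{1328} \left(- \frac{1}{450}\right) \left(-226902\right)\right) \left(-7808\right) - 249833\right) \frac{1}{648386} = \left(\left(-133560 + \frac{37817}{99600}\right) \left(-7808\right) - 249833\right) \frac{1}{648386} = \left(\left(- \frac{13302538183}{99600}\right) \left(-7808\right) - 249833\right) \frac{1}{648386} = \left(\frac{6491638633304}{6225} - 249833\right) \frac{1}{648386} = \frac{6490083422879}{6225} \cdot \frac{1}{648386} = \frac{6490083422879}{4036202850}$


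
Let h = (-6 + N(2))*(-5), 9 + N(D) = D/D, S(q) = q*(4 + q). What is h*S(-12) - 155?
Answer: 6565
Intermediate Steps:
N(D) = -8 (N(D) = -9 + D/D = -9 + 1 = -8)
h = 70 (h = (-6 - 8)*(-5) = -14*(-5) = 70)
h*S(-12) - 155 = 70*(-12*(4 - 12)) - 155 = 70*(-12*(-8)) - 155 = 70*96 - 155 = 6720 - 155 = 6565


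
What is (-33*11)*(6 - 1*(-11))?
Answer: -6171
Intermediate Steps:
(-33*11)*(6 - 1*(-11)) = -363*(6 + 11) = -363*17 = -6171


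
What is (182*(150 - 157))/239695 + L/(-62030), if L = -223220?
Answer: 5342569168/1486828085 ≈ 3.5933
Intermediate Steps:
(182*(150 - 157))/239695 + L/(-62030) = (182*(150 - 157))/239695 - 223220/(-62030) = (182*(-7))*(1/239695) - 223220*(-1/62030) = -1274*1/239695 + 22322/6203 = -1274/239695 + 22322/6203 = 5342569168/1486828085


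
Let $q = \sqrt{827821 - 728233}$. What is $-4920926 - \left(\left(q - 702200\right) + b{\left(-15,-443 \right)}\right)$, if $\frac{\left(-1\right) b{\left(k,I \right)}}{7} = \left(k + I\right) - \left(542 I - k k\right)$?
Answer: $-2539615 - 2 \sqrt{24897} \approx -2.5399 \cdot 10^{6}$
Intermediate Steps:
$q = 2 \sqrt{24897}$ ($q = \sqrt{99588} = 2 \sqrt{24897} \approx 315.58$)
$b{\left(k,I \right)} = - 7 k - 7 k^{2} + 3787 I$ ($b{\left(k,I \right)} = - 7 \left(\left(k + I\right) - \left(542 I - k k\right)\right) = - 7 \left(\left(I + k\right) - \left(- k^{2} + 542 I\right)\right) = - 7 \left(k + k^{2} - 541 I\right) = - 7 k - 7 k^{2} + 3787 I$)
$-4920926 - \left(\left(q - 702200\right) + b{\left(-15,-443 \right)}\right) = -4920926 - \left(\left(2 \sqrt{24897} - 702200\right) - \left(1677536 + 1575\right)\right) = -4920926 - \left(\left(-702200 + 2 \sqrt{24897}\right) - 1679111\right) = -4920926 - \left(-2381311 + 2 \sqrt{24897}\right) = -4920926 + \left(2381311 - 2 \sqrt{24897}\right) = -2539615 - 2 \sqrt{24897}$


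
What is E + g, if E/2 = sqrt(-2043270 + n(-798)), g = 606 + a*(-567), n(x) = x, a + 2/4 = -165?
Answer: 188889/2 + 4*I*sqrt(511017) ≈ 94445.0 + 2859.4*I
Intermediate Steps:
a = -331/2 (a = -1/2 - 165 = -331/2 ≈ -165.50)
g = 188889/2 (g = 606 - 331/2*(-567) = 606 + 187677/2 = 188889/2 ≈ 94445.)
E = 4*I*sqrt(511017) (E = 2*sqrt(-2043270 - 798) = 2*sqrt(-2044068) = 2*(2*I*sqrt(511017)) = 4*I*sqrt(511017) ≈ 2859.4*I)
E + g = 4*I*sqrt(511017) + 188889/2 = 188889/2 + 4*I*sqrt(511017)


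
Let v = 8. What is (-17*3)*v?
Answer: -408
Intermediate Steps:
(-17*3)*v = -17*3*8 = -51*8 = -408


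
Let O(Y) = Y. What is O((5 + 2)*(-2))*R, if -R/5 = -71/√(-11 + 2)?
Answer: 4970*I/3 ≈ 1656.7*I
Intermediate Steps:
R = -355*I/3 (R = -(-355)/(√(-11 + 2)) = -(-355)/(√(-9)) = -(-355)/(3*I) = -(-355)*(-I/3) = -355*I/3 ≈ -118.33*I)
O((5 + 2)*(-2))*R = ((5 + 2)*(-2))*(-355*I/3) = (7*(-2))*(-355*I/3) = -(-4970)*I/3 = 4970*I/3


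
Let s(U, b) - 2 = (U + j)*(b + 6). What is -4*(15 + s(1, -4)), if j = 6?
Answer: -124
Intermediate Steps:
s(U, b) = 2 + (6 + U)*(6 + b) (s(U, b) = 2 + (U + 6)*(b + 6) = 2 + (6 + U)*(6 + b))
-4*(15 + s(1, -4)) = -4*(15 + (38 + 6*1 + 6*(-4) + 1*(-4))) = -4*(15 + (38 + 6 - 24 - 4)) = -4*(15 + 16) = -4*31 = -124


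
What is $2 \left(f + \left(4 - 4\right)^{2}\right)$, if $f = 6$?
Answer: $12$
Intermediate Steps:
$2 \left(f + \left(4 - 4\right)^{2}\right) = 2 \left(6 + \left(4 - 4\right)^{2}\right) = 2 \left(6 + 0^{2}\right) = 2 \left(6 + 0\right) = 2 \cdot 6 = 12$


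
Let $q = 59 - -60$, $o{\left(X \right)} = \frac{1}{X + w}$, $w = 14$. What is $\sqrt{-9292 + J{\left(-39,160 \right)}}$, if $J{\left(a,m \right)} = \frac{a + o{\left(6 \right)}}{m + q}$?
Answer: $\frac{i \sqrt{8036771545}}{930} \approx 96.396 i$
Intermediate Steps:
$o{\left(X \right)} = \frac{1}{14 + X}$ ($o{\left(X \right)} = \frac{1}{X + 14} = \frac{1}{14 + X}$)
$q = 119$ ($q = 59 + 60 = 119$)
$J{\left(a,m \right)} = \frac{\frac{1}{20} + a}{119 + m}$ ($J{\left(a,m \right)} = \frac{a + \frac{1}{14 + 6}}{m + 119} = \frac{a + \frac{1}{20}}{119 + m} = \frac{\frac{1}{20} + a}{119 + m}$)
$\sqrt{-9292 + J{\left(-39,160 \right)}} = \sqrt{-9292 + \frac{\frac{1}{20} - 39}{119 + 160}} = \sqrt{-9292 + \frac{1}{279} \left(- \frac{779}{20}\right)} = \sqrt{-9292 - \frac{779}{5580}} = \sqrt{- \frac{51850139}{5580}} = \frac{i \sqrt{8036771545}}{930}$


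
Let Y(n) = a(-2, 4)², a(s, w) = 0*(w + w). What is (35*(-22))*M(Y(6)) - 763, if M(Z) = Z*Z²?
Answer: -763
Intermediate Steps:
a(s, w) = 0 (a(s, w) = 0*(2*w) = 0)
Y(n) = 0 (Y(n) = 0² = 0)
M(Z) = Z³
(35*(-22))*M(Y(6)) - 763 = (35*(-22))*0³ - 763 = -770*0 - 763 = 0 - 763 = -763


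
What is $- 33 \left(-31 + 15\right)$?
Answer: $528$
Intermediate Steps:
$- 33 \left(-31 + 15\right) = \left(-33\right) \left(-16\right) = 528$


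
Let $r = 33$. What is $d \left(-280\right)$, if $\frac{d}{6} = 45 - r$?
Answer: $-20160$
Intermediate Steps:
$d = 72$ ($d = 6 \left(45 - 33\right) = 6 \cdot 12 = 72$)
$d \left(-280\right) = 72 \left(-280\right) = -20160$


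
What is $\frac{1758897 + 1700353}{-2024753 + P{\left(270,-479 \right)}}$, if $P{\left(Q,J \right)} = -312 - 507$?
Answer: $- \frac{1729625}{1012786} \approx -1.7078$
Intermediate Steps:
$P{\left(Q,J \right)} = -819$ ($P{\left(Q,J \right)} = -312 - 507 = -819$)
$\frac{1758897 + 1700353}{-2024753 + P{\left(270,-479 \right)}} = \frac{1758897 + 1700353}{-2024753 - 819} = \frac{3459250}{-2025572} = 3459250 \left(- \frac{1}{2025572}\right) = - \frac{1729625}{1012786}$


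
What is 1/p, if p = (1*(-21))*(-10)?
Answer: 1/210 ≈ 0.0047619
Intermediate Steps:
p = 210 (p = -21*(-10) = 210)
1/p = 1/210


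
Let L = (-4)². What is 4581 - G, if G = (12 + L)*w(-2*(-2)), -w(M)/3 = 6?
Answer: 5085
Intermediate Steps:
L = 16
w(M) = -18 (w(M) = -3*6 = -18)
G = -504 (G = (12 + 16)*(-18) = 28*(-18) = -504)
4581 - G = 4581 - 1*(-504) = 4581 + 504 = 5085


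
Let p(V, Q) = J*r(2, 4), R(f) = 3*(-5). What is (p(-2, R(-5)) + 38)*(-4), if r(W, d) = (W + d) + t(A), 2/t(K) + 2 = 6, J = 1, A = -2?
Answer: -178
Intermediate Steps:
t(K) = 1/2 (t(K) = 2/(-2 + 6) = 2/4 = 2*(1/4) = 1/2)
R(f) = -15
r(W, d) = 1/2 + W + d (r(W, d) = (W + d) + 1/2 = 1/2 + W + d)
p(V, Q) = 13/2 (p(V, Q) = 1*(1/2 + 2 + 4) = 1*(13/2) = 13/2)
(p(-2, R(-5)) + 38)*(-4) = (13/2 + 38)*(-4) = (89/2)*(-4) = -178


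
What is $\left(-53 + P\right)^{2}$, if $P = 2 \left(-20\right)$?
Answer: $8649$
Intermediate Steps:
$P = -40$
$\left(-53 + P\right)^{2} = \left(-53 - 40\right)^{2} = \left(-93\right)^{2} = 8649$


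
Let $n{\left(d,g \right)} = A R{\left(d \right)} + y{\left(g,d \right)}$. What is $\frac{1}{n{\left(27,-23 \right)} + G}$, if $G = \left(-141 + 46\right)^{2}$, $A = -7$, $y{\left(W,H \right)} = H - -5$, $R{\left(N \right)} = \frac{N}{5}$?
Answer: $\frac{5}{45096} \approx 0.00011087$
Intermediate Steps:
$R{\left(N \right)} = \frac{N}{5}$ ($R{\left(N \right)} = N \frac{1}{5} = \frac{N}{5}$)
$y{\left(W,H \right)} = 5 + H$ ($y{\left(W,H \right)} = H + 5 = 5 + H$)
$G = 9025$ ($G = \left(-95\right)^{2} = 9025$)
$n{\left(d,g \right)} = 5 - \frac{2 d}{5}$ ($n{\left(d,g \right)} = - 7 \frac{d}{5} + \left(5 + d\right) = - \frac{7 d}{5} + \left(5 + d\right) = 5 - \frac{2 d}{5}$)
$\frac{1}{n{\left(27,-23 \right)} + G} = \frac{1}{\left(5 - \frac{54}{5}\right) + 9025} = \frac{1}{- \frac{29}{5} + 9025} = \frac{1}{\frac{45096}{5}} = \frac{5}{45096}$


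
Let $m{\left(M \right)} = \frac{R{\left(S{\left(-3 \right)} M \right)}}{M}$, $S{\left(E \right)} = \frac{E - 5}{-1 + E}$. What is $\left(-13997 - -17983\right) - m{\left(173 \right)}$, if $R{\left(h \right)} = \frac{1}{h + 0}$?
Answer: $\frac{238593987}{59858} \approx 3986.0$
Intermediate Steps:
$S{\left(E \right)} = \frac{-5 + E}{-1 + E}$
$R{\left(h \right)} = \frac{1}{h}$
$m{\left(M \right)} = \frac{1}{2 M^{2}}$ ($m{\left(M \right)} = \frac{1}{\frac{-5 - 3}{-1 - 3} M M} = \frac{1}{\frac{1}{-4} \left(-8\right) M M} = \frac{1}{\left(- \frac{1}{4}\right) \left(-8\right) M M} = \frac{1}{2 M M} = \frac{\frac{1}{2} \frac{1}{M}}{M} = \frac{1}{2 M^{2}}$)
$\left(-13997 - -17983\right) - m{\left(173 \right)} = \left(-13997 - -17983\right) - \frac{1}{2 \cdot 29929} = \left(-13997 + 17983\right) - \frac{1}{2} \cdot \frac{1}{29929} = 3986 - \frac{1}{59858} = \frac{238593987}{59858}$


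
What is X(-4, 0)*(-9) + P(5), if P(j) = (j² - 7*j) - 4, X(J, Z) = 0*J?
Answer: -14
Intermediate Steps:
X(J, Z) = 0
P(j) = -4 + j² - 7*j
X(-4, 0)*(-9) + P(5) = 0*(-9) + (-4 + 5² - 7*5) = 0 + (-4 + 25 - 35) = 0 - 14 = -14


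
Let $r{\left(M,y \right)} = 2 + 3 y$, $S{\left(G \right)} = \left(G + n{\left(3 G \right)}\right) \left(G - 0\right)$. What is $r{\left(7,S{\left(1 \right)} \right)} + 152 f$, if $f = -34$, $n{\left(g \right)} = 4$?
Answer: $-5151$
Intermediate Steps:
$S{\left(G \right)} = G \left(4 + G\right)$ ($S{\left(G \right)} = \left(G + 4\right) \left(G - 0\right) = \left(4 + G\right) \left(G + \left(-3 + 3\right)\right) = \left(4 + G\right) \left(G + 0\right) = \left(4 + G\right) G = G \left(4 + G\right)$)
$r{\left(7,S{\left(1 \right)} \right)} + 152 f = \left(2 + 3 \cdot 1 \left(4 + 1\right)\right) + 152 \left(-34\right) = \left(2 + 3 \cdot 1 \cdot 5\right) - 5168 = \left(2 + 3 \cdot 5\right) - 5168 = \left(2 + 15\right) - 5168 = 17 - 5168 = -5151$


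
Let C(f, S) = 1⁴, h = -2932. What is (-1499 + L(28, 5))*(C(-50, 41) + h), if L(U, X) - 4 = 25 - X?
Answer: 4323225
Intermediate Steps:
L(U, X) = 29 - X (L(U, X) = 4 + (25 - X) = 29 - X)
C(f, S) = 1
(-1499 + L(28, 5))*(C(-50, 41) + h) = (-1499 + (29 - 1*5))*(1 - 2932) = (-1499 + (29 - 5))*(-2931) = (-1499 + 24)*(-2931) = -1475*(-2931) = 4323225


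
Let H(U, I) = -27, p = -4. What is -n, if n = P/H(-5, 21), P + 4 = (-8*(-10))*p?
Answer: -12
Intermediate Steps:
P = -324 (P = -4 - 8*(-10)*(-4) = -4 + 80*(-4) = -4 - 320 = -324)
n = 12 (n = -324/(-27) = -324*(-1/27) = 12)
-n = -1*12 = -12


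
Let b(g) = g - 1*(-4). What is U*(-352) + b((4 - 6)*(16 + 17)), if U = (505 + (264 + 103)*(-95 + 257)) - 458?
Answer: -20944414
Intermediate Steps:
b(g) = 4 + g (b(g) = g + 4 = 4 + g)
U = 59501 (U = (505 + 367*162) - 458 = (505 + 59454) - 458 = 59959 - 458 = 59501)
U*(-352) + b((4 - 6)*(16 + 17)) = 59501*(-352) + (4 + (4 - 6)*(16 + 17)) = -20944352 + (4 - 2*33) = -20944352 + (4 - 66) = -20944352 - 62 = -20944414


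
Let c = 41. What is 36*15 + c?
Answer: 581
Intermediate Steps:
36*15 + c = 36*15 + 41 = 540 + 41 = 581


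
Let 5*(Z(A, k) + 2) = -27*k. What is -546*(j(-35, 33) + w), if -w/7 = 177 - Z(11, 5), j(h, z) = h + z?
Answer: 788424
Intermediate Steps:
Z(A, k) = -2 - 27*k/5 (Z(A, k) = -2 + (-27*k)/5 = -2 - 27*k/5)
w = -1442 (w = -7*(177 - (-2 - 27/5*5)) = -7*(177 - (-2 - 27)) = -7*(177 - 1*(-29)) = -7*(177 + 29) = -7*206 = -1442)
-546*(j(-35, 33) + w) = -546*((-35 + 33) - 1442) = -546*(-2 - 1442) = -546*(-1444) = 788424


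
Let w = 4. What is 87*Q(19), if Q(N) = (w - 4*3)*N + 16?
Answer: -11832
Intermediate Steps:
Q(N) = 16 - 8*N (Q(N) = (4 - 4*3)*N + 16 = (4 - 12)*N + 16 = -8*N + 16 = 16 - 8*N)
87*Q(19) = 87*(16 - 8*19) = 87*(16 - 152) = 87*(-136) = -11832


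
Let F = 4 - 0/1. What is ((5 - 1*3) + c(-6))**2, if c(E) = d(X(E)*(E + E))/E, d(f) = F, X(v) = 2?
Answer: 16/9 ≈ 1.7778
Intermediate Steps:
F = 4 (F = 4 - 0 = 4 - 1*0 = 4 + 0 = 4)
d(f) = 4
c(E) = 4/E
((5 - 1*3) + c(-6))**2 = ((5 - 1*3) + 4/(-6))**2 = ((5 - 3) + 4*(-1/6))**2 = (2 - 2/3)**2 = (4/3)**2 = 16/9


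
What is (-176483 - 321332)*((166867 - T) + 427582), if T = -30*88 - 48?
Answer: -297263755655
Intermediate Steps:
T = -2688 (T = -2640 - 48 = -2688)
(-176483 - 321332)*((166867 - T) + 427582) = (-176483 - 321332)*((166867 - 1*(-2688)) + 427582) = -497815*((166867 + 2688) + 427582) = -497815*(169555 + 427582) = -497815*597137 = -297263755655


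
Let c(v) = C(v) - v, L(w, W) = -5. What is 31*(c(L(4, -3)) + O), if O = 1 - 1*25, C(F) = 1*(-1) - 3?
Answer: -713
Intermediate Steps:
C(F) = -4 (C(F) = -1 - 3 = -4)
O = -24 (O = 1 - 25 = -24)
c(v) = -4 - v
31*(c(L(4, -3)) + O) = 31*((-4 - 1*(-5)) - 24) = 31*((-4 + 5) - 24) = 31*(1 - 24) = 31*(-23) = -713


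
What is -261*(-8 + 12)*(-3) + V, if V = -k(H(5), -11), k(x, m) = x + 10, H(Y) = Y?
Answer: 3117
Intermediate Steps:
k(x, m) = 10 + x
V = -15 (V = -(10 + 5) = -1*15 = -15)
-261*(-8 + 12)*(-3) + V = -261*(-8 + 12)*(-3) - 15 = -1044*(-3) - 15 = -261*(-12) - 15 = 3132 - 15 = 3117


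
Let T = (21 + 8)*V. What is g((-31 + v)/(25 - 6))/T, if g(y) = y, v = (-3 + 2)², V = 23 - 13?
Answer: -3/551 ≈ -0.0054446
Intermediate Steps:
V = 10
v = 1 (v = (-1)² = 1)
T = 290 (T = (21 + 8)*10 = 29*10 = 290)
g((-31 + v)/(25 - 6))/T = ((-31 + 1)/(25 - 6))/290 = -30/19*(1/290) = -30*1/19*(1/290) = -30/19*1/290 = -3/551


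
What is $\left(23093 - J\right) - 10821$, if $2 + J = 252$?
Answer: $12022$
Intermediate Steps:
$J = 250$ ($J = -2 + 252 = 250$)
$\left(23093 - J\right) - 10821 = \left(23093 - 250\right) - 10821 = 22843 - 10821 = 12022$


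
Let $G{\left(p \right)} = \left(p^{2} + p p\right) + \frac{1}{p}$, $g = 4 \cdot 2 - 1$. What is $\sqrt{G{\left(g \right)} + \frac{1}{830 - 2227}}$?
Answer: $\frac{2 \sqrt{2346304807}}{9779} \approx 9.9067$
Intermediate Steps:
$g = 7$ ($g = 8 - 1 = 7$)
$G{\left(p \right)} = \frac{1}{p} + 2 p^{2}$ ($G{\left(p \right)} = \left(p^{2} + p^{2}\right) + \frac{1}{p} = 2 p^{2} + \frac{1}{p} = \frac{1}{p} + 2 p^{2}$)
$\sqrt{G{\left(g \right)} + \frac{1}{830 - 2227}} = \sqrt{\frac{1 + 2 \cdot 7^{3}}{7} + \frac{1}{830 - 2227}} = \sqrt{\frac{1 + 2 \cdot 343}{7} + \frac{1}{-1397}} = \sqrt{\frac{1 + 686}{7} - \frac{1}{1397}} = \sqrt{\frac{1}{7} \cdot 687 - \frac{1}{1397}} = \sqrt{\frac{687}{7} - \frac{1}{1397}} = \sqrt{\frac{959732}{9779}} = \frac{2 \sqrt{2346304807}}{9779}$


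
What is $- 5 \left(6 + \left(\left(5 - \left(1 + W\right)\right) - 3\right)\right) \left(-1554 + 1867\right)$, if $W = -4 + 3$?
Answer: $-12520$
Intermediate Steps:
$W = -1$
$- 5 \left(6 + \left(\left(5 - \left(1 + W\right)\right) - 3\right)\right) \left(-1554 + 1867\right) = - 5 \left(6 + \left(\left(5 - 0\right) - 3\right)\right) \left(-1554 + 1867\right) = - 5 \left(6 + \left(\left(5 + \left(-1 + 1\right)\right) - 3\right)\right) 313 = - 5 \left(6 + \left(\left(5 + 0\right) - 3\right)\right) 313 = - 5 \left(6 + \left(5 - 3\right)\right) 313 = - 5 \left(6 + 2\right) 313 = \left(-5\right) 8 \cdot 313 = \left(-40\right) 313 = -12520$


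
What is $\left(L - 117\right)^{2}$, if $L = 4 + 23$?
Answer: $8100$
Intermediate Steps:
$L = 27$
$\left(L - 117\right)^{2} = \left(27 - 117\right)^{2} = \left(-90\right)^{2} = 8100$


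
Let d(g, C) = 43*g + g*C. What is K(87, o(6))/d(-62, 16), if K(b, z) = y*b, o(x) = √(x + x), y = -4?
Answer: 174/1829 ≈ 0.095134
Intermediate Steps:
d(g, C) = 43*g + C*g
o(x) = √2*√x (o(x) = √(2*x) = √2*√x)
K(b, z) = -4*b
K(87, o(6))/d(-62, 16) = (-4*87)/((-62*(43 + 16))) = -348/((-62*59)) = -348/(-3658) = -348*(-1/3658) = 174/1829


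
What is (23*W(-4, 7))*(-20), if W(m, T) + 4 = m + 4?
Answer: 1840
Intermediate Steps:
W(m, T) = m (W(m, T) = -4 + (m + 4) = -4 + (4 + m) = m)
(23*W(-4, 7))*(-20) = (23*(-4))*(-20) = -92*(-20) = 1840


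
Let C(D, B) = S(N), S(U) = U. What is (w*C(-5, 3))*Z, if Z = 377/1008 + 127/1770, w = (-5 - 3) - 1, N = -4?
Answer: 132551/8260 ≈ 16.047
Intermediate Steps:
w = -9 (w = -8 - 1 = -9)
C(D, B) = -4
Z = 132551/297360 (Z = 377*(1/1008) + 127*(1/1770) = 377/1008 + 127/1770 = 132551/297360 ≈ 0.44576)
(w*C(-5, 3))*Z = -9*(-4)*(132551/297360) = 36*(132551/297360) = 132551/8260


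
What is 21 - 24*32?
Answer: -747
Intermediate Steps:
21 - 24*32 = 21 - 768 = -747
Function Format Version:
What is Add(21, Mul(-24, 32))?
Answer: -747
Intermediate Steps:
Add(21, Mul(-24, 32)) = Add(21, -768) = -747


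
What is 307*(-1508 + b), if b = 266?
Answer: -381294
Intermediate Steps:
307*(-1508 + b) = 307*(-1508 + 266) = 307*(-1242) = -381294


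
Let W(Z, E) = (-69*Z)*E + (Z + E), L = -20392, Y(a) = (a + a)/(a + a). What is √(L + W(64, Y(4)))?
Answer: I*√24743 ≈ 157.3*I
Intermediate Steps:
Y(a) = 1 (Y(a) = (2*a)/((2*a)) = (2*a)*(1/(2*a)) = 1)
W(Z, E) = E + Z - 69*E*Z (W(Z, E) = -69*E*Z + (E + Z) = E + Z - 69*E*Z)
√(L + W(64, Y(4))) = √(-20392 + (1 + 64 - 69*1*64)) = √(-20392 + (1 + 64 - 4416)) = √(-20392 - 4351) = √(-24743) = I*√24743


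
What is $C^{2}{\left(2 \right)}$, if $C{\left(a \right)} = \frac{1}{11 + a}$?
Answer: $\frac{1}{169} \approx 0.0059172$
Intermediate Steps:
$C^{2}{\left(2 \right)} = \left(\frac{1}{11 + 2}\right)^{2} = \left(\frac{1}{13}\right)^{2} = \frac{1}{169}$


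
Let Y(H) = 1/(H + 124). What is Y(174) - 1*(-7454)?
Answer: 2221293/298 ≈ 7454.0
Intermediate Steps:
Y(H) = 1/(124 + H)
Y(174) - 1*(-7454) = 1/(124 + 174) - 1*(-7454) = 1/298 + 7454 = 2221293/298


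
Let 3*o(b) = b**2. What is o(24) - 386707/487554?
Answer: 93223661/487554 ≈ 191.21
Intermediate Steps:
o(b) = b**2/3
o(24) - 386707/487554 = (1/3)*24**2 - 386707/487554 = (1/3)*576 - 386707/487554 = 192 - 1*386707/487554 = 192 - 386707/487554 = 93223661/487554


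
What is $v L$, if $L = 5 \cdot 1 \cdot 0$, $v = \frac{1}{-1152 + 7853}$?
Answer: $0$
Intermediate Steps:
$v = \frac{1}{6701} \approx 0.00014923$
$L = 0$ ($L = 5 \cdot 0 = 0$)
$v L = \frac{1}{6701} \cdot 0 = 0$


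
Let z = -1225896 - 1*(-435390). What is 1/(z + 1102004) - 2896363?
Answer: -902211281773/311498 ≈ -2.8964e+6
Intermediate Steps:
z = -790506 (z = -1225896 + 435390 = -790506)
1/(z + 1102004) - 2896363 = 1/(-790506 + 1102004) - 2896363 = 1/311498 - 2896363 = -902211281773/311498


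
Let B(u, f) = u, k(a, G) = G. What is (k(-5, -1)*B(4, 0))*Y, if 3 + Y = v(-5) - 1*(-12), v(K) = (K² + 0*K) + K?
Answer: -116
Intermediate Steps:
v(K) = K + K² (v(K) = (K² + 0) + K = K² + K = K + K²)
Y = 29 (Y = -3 + (-5*(1 - 5) - 1*(-12)) = -3 + (-5*(-4) + 12) = -3 + (20 + 12) = -3 + 32 = 29)
(k(-5, -1)*B(4, 0))*Y = -1*4*29 = -4*29 = -116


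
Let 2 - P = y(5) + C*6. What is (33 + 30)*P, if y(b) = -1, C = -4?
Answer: 1701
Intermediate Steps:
P = 27 (P = 2 - (-1 - 4*6) = 2 - (-1 - 24) = 2 - 1*(-25) = 2 + 25 = 27)
(33 + 30)*P = (33 + 30)*27 = 63*27 = 1701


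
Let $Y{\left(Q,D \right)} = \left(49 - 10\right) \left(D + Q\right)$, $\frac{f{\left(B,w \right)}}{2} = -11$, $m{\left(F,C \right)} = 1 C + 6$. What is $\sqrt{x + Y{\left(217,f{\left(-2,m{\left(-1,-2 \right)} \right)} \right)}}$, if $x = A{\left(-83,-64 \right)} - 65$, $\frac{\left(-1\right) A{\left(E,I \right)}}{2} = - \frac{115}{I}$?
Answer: $\frac{\sqrt{482330}}{8} \approx 86.813$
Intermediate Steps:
$m{\left(F,C \right)} = 6 + C$ ($m{\left(F,C \right)} = C + 6 = 6 + C$)
$f{\left(B,w \right)} = -22$ ($f{\left(B,w \right)} = 2 \left(-11\right) = -22$)
$Y{\left(Q,D \right)} = 39 D + 39 Q$ ($Y{\left(Q,D \right)} = 39 \left(D + Q\right) = 39 D + 39 Q$)
$A{\left(E,I \right)} = \frac{230}{I}$ ($A{\left(E,I \right)} = - 2 \left(- \frac{115}{I}\right) = \frac{230}{I}$)
$x = - \frac{2195}{32}$ ($x = \frac{230}{-64} - 65 = 230 \left(- \frac{1}{64}\right) - 65 = - \frac{115}{32} - 65 = - \frac{2195}{32} \approx -68.594$)
$\sqrt{x + Y{\left(217,f{\left(-2,m{\left(-1,-2 \right)} \right)} \right)}} = \sqrt{- \frac{2195}{32} + \left(39 \left(-22\right) + 39 \cdot 217\right)} = \sqrt{- \frac{2195}{32} + \left(-858 + 8463\right)} = \sqrt{- \frac{2195}{32} + 7605} = \sqrt{\frac{241165}{32}} = \frac{\sqrt{482330}}{8}$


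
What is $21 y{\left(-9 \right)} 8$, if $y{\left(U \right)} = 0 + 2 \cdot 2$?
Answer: $672$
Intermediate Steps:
$y{\left(U \right)} = 4$ ($y{\left(U \right)} = 0 + 4 = 4$)
$21 y{\left(-9 \right)} 8 = 21 \cdot 4 \cdot 8 = 84 \cdot 8 = 672$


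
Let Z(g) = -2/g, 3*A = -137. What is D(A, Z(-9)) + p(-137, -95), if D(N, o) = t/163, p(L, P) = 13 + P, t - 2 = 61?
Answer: -13303/163 ≈ -81.614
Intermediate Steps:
A = -137/3 (A = (1/3)*(-137) = -137/3 ≈ -45.667)
t = 63 (t = 2 + 61 = 63)
D(N, o) = 63/163
D(A, Z(-9)) + p(-137, -95) = 63/163 + (13 - 95) = 63/163 - 82 = -13303/163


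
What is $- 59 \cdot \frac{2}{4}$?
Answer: $- \frac{59}{2} \approx -29.5$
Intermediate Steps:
$- 59 \cdot \frac{2}{4} = - 59 \cdot 2 \cdot \frac{1}{4} = \left(-59\right) \frac{1}{2} = - \frac{59}{2}$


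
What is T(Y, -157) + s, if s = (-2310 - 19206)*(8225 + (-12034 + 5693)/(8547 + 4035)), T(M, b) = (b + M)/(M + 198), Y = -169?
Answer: -10761363135968/60813 ≈ -1.7696e+8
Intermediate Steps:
T(M, b) = (M + b)/(198 + M)
s = -371081463874/2097 (s = -21516*(8225 - 6341/12582) = -21516*103480609/12582 = -371081463874/2097 ≈ -1.7696e+8)
T(Y, -157) + s = (-169 - 157)/(198 - 169) - 371081463874/2097 = -326/29 - 371081463874/2097 = -10761363135968/60813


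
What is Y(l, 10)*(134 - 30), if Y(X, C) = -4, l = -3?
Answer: -416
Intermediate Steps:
Y(l, 10)*(134 - 30) = -4*(134 - 30) = -4*104 = -416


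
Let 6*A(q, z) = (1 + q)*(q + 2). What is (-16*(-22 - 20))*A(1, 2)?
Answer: 672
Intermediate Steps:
A(q, z) = (1 + q)*(2 + q)/6 (A(q, z) = ((1 + q)*(q + 2))/6 = ((1 + q)*(2 + q))/6 = (1 + q)*(2 + q)/6)
(-16*(-22 - 20))*A(1, 2) = (-16*(-22 - 20))*(⅓ + (½)*1 + (⅙)*1²) = (-16*(-42))*(⅓ + ½ + (⅙)*1) = 672*(⅓ + ½ + ⅙) = 672*1 = 672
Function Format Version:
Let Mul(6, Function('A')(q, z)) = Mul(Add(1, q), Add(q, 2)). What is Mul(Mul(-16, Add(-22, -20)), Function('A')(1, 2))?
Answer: 672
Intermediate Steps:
Function('A')(q, z) = Mul(Rational(1, 6), Add(1, q), Add(2, q)) (Function('A')(q, z) = Mul(Rational(1, 6), Mul(Add(1, q), Add(q, 2))) = Mul(Rational(1, 6), Mul(Add(1, q), Add(2, q))) = Mul(Rational(1, 6), Add(1, q), Add(2, q)))
Mul(Mul(-16, Add(-22, -20)), Function('A')(1, 2)) = Mul(Mul(-16, Add(-22, -20)), Add(Rational(1, 3), Mul(Rational(1, 2), 1), Mul(Rational(1, 6), Pow(1, 2)))) = Mul(Mul(-16, -42), Add(Rational(1, 3), Rational(1, 2), Mul(Rational(1, 6), 1))) = Mul(672, Add(Rational(1, 3), Rational(1, 2), Rational(1, 6))) = Mul(672, 1) = 672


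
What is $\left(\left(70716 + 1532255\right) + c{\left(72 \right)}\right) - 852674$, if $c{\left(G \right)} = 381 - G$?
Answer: $750606$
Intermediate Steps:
$\left(\left(70716 + 1532255\right) + c{\left(72 \right)}\right) - 852674 = \left(\left(70716 + 1532255\right) + \left(381 - 72\right)\right) - 852674 = \left(1602971 + \left(381 - 72\right)\right) - 852674 = \left(1602971 + 309\right) - 852674 = 1603280 - 852674 = 750606$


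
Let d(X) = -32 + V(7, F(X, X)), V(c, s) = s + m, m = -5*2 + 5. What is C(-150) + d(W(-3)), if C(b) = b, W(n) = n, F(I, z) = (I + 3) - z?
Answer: -184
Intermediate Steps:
m = -5 (m = -10 + 5 = -5)
F(I, z) = 3 + I - z (F(I, z) = (3 + I) - z = 3 + I - z)
V(c, s) = -5 + s (V(c, s) = s - 5 = -5 + s)
d(X) = -34 (d(X) = -32 + (-5 + (3 + X - X)) = -32 + (-5 + 3) = -32 - 2 = -34)
C(-150) + d(W(-3)) = -150 - 34 = -184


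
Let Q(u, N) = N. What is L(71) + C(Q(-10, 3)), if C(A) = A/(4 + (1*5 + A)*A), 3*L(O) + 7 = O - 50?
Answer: 401/84 ≈ 4.7738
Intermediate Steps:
L(O) = -19 + O/3 (L(O) = -7/3 + (O - 50)/3 = -7/3 + (-50 + O)/3 = -7/3 + (-50/3 + O/3) = -19 + O/3)
C(A) = A/(4 + A*(5 + A)) (C(A) = A/(4 + (5 + A)*A) = A/(4 + A*(5 + A)))
L(71) + C(Q(-10, 3)) = (-19 + (⅓)*71) + 3/(4 + 3² + 5*3) = (-19 + 71/3) + 3/(4 + 9 + 15) = 14/3 + 3/28 = 401/84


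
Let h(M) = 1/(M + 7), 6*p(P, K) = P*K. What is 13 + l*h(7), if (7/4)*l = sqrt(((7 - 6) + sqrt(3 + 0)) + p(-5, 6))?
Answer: 13 + 2*sqrt(-4 + sqrt(3))/49 ≈ 13.0 + 0.061468*I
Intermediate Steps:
p(P, K) = K*P/6 (p(P, K) = (P*K)/6 = (K*P)/6 = K*P/6)
l = 4*sqrt(-4 + sqrt(3))/7 (l = 4*sqrt(((7 - 6) + sqrt(3 + 0)) + (1/6)*6*(-5))/7 = 4*sqrt((1 + sqrt(3)) - 5)/7 = 4*sqrt(-4 + sqrt(3))/7 ≈ 0.86055*I)
h(M) = 1/(7 + M)
13 + l*h(7) = 13 + (4*sqrt(-4 + sqrt(3))/7)/(7 + 7) = 13 + (4*sqrt(-4 + sqrt(3))/7)/14 = 13 + (4*sqrt(-4 + sqrt(3))/7)*(1/14) = 13 + 2*sqrt(-4 + sqrt(3))/49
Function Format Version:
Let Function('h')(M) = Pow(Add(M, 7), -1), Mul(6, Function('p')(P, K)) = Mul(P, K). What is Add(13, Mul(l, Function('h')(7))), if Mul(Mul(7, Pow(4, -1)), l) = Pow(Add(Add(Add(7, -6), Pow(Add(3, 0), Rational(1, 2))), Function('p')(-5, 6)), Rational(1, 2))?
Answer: Add(13, Mul(Rational(2, 49), Pow(Add(-4, Pow(3, Rational(1, 2))), Rational(1, 2)))) ≈ Add(13.000, Mul(0.061468, I))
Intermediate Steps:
Function('p')(P, K) = Mul(Rational(1, 6), K, P) (Function('p')(P, K) = Mul(Rational(1, 6), Mul(P, K)) = Mul(Rational(1, 6), Mul(K, P)) = Mul(Rational(1, 6), K, P))
l = Mul(Rational(4, 7), Pow(Add(-4, Pow(3, Rational(1, 2))), Rational(1, 2))) (l = Mul(Rational(4, 7), Pow(Add(Add(Add(7, -6), Pow(Add(3, 0), Rational(1, 2))), Mul(Rational(1, 6), 6, -5)), Rational(1, 2))) = Mul(Rational(4, 7), Pow(Add(Add(1, Pow(3, Rational(1, 2))), -5), Rational(1, 2))) = Mul(Rational(4, 7), Pow(Add(-4, Pow(3, Rational(1, 2))), Rational(1, 2))) ≈ Mul(0.86055, I))
Function('h')(M) = Pow(Add(7, M), -1)
Add(13, Mul(l, Function('h')(7))) = Add(13, Mul(Mul(Rational(4, 7), Pow(Add(-4, Pow(3, Rational(1, 2))), Rational(1, 2))), Pow(Add(7, 7), -1))) = Add(13, Mul(Mul(Rational(4, 7), Pow(Add(-4, Pow(3, Rational(1, 2))), Rational(1, 2))), Pow(14, -1))) = Add(13, Mul(Mul(Rational(4, 7), Pow(Add(-4, Pow(3, Rational(1, 2))), Rational(1, 2))), Rational(1, 14))) = Add(13, Mul(Rational(2, 49), Pow(Add(-4, Pow(3, Rational(1, 2))), Rational(1, 2))))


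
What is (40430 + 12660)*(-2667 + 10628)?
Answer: 422649490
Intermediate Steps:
(40430 + 12660)*(-2667 + 10628) = 53090*7961 = 422649490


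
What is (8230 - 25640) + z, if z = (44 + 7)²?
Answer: -14809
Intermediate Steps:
z = 2601 (z = 51² = 2601)
(8230 - 25640) + z = (8230 - 25640) + 2601 = -17410 + 2601 = -14809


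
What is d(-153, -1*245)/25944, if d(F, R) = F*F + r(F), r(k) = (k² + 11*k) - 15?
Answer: 40/23 ≈ 1.7391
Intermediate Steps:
r(k) = -15 + k² + 11*k
d(F, R) = -15 + 2*F² + 11*F (d(F, R) = F*F + (-15 + F² + 11*F) = F² + (-15 + F² + 11*F) = -15 + 2*F² + 11*F)
d(-153, -1*245)/25944 = (-15 + 2*(-153)² + 11*(-153))/25944 = (-15 + 2*23409 - 1683)*(1/25944) = (-15 + 46818 - 1683)*(1/25944) = 45120*(1/25944) = 40/23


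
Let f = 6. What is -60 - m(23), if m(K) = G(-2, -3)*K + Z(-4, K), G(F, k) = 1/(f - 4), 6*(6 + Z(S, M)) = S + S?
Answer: -385/6 ≈ -64.167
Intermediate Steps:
Z(S, M) = -6 + S/3 (Z(S, M) = -6 + (S + S)/6 = -6 + (2*S)/6 = -6 + S/3)
G(F, k) = ½ (G(F, k) = 1/(6 - 4) = 1/2 = ½)
m(K) = -22/3 + K/2 (m(K) = K/2 + (-6 + (⅓)*(-4)) = K/2 + (-6 - 4/3) = K/2 - 22/3 = -22/3 + K/2)
-60 - m(23) = -60 - (-22/3 + (½)*23) = -60 - (-22/3 + 23/2) = -60 - 1*25/6 = -60 - 25/6 = -385/6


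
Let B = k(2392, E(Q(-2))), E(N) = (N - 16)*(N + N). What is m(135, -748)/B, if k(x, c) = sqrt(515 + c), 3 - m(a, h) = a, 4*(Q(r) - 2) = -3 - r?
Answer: -264*sqrt(2)/61 ≈ -6.1205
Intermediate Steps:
Q(r) = 5/4 - r/4 (Q(r) = 2 + (-3 - r)/4 = 2 + (-3/4 - r/4) = 5/4 - r/4)
E(N) = 2*N*(-16 + N) (E(N) = (-16 + N)*(2*N) = 2*N*(-16 + N))
m(a, h) = 3 - a
B = 61*sqrt(2)/4 (B = sqrt(515 + 2*(5/4 - 1/4*(-2))*(-16 + (5/4 - 1/4*(-2)))) = sqrt(515 + 2*(5/4 + 1/2)*(-16 + (5/4 + 1/2))) = sqrt(515 + 2*(7/4)*(-16 + 7/4)) = sqrt(515 + 2*(7/4)*(-57/4)) = sqrt(515 - 399/8) = sqrt(3721/8) = 61*sqrt(2)/4 ≈ 21.567)
m(135, -748)/B = (3 - 1*135)/((61*sqrt(2)/4)) = (3 - 135)*(2*sqrt(2)/61) = -264*sqrt(2)/61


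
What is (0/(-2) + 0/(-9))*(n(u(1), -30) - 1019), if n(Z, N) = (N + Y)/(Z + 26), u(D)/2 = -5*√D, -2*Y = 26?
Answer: 0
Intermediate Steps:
Y = -13 (Y = -½*26 = -13)
u(D) = -10*√D (u(D) = 2*(-5*√D) = -10*√D)
n(Z, N) = (-13 + N)/(26 + Z) (n(Z, N) = (N - 13)/(Z + 26) = (-13 + N)/(26 + Z))
(0/(-2) + 0/(-9))*(n(u(1), -30) - 1019) = (0/(-2) + 0/(-9))*((-13 - 30)/(26 - 10*√1) - 1019) = (0*(-½) + 0*(-⅑))*(-43/(26 - 10*1) - 1019) = (0 + 0)*(-43/(26 - 10) - 1019) = 0*(-43/16 - 1019) = 0*(-16347/16) = 0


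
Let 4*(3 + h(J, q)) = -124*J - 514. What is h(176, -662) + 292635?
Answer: 574095/2 ≈ 2.8705e+5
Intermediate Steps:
h(J, q) = -263/2 - 31*J (h(J, q) = -3 + (-124*J - 514)/4 = -3 + (-514 - 124*J)/4 = -3 + (-257/2 - 31*J) = -263/2 - 31*J)
h(176, -662) + 292635 = (-263/2 - 31*176) + 292635 = (-263/2 - 5456) + 292635 = -11175/2 + 292635 = 574095/2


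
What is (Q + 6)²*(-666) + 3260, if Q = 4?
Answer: -63340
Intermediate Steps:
(Q + 6)²*(-666) + 3260 = (4 + 6)²*(-666) + 3260 = 10²*(-666) + 3260 = 100*(-666) + 3260 = -66600 + 3260 = -63340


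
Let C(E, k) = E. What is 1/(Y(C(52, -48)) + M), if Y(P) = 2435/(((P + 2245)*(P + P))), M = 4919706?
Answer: 238888/1175258729363 ≈ 2.0326e-7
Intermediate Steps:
Y(P) = 2435/(2*P*(2245 + P)) (Y(P) = 2435/(((2245 + P)*(2*P))) = 2435/((2*P*(2245 + P))) = 2435*(1/(2*P*(2245 + P))) = 2435/(2*P*(2245 + P)))
1/(Y(C(52, -48)) + M) = 1/((2435/2)/(52*(2245 + 52)) + 4919706) = 1/((2435/2)*(1/52)/2297 + 4919706) = 1/((2435/2)*(1/52)*(1/2297) + 4919706) = 1/(2435/238888 + 4919706) = 1/(1175258729363/238888) = 238888/1175258729363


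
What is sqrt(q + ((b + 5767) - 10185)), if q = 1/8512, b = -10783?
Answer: I*sqrt(17208991163)/1064 ≈ 123.29*I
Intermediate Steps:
q = 1/8512 ≈ 0.00011748
sqrt(q + ((b + 5767) - 10185)) = sqrt(1/8512 + ((-10783 + 5767) - 10185)) = sqrt(1/8512 + (-5016 - 10185)) = sqrt(1/8512 - 15201) = sqrt(-129390911/8512) = I*sqrt(17208991163)/1064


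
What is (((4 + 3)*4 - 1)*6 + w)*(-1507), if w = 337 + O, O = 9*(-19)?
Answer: -494296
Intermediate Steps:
O = -171
w = 166 (w = 337 - 171 = 166)
(((4 + 3)*4 - 1)*6 + w)*(-1507) = (((4 + 3)*4 - 1)*6 + 166)*(-1507) = ((7*4 - 1)*6 + 166)*(-1507) = ((28 - 1)*6 + 166)*(-1507) = (27*6 + 166)*(-1507) = (162 + 166)*(-1507) = 328*(-1507) = -494296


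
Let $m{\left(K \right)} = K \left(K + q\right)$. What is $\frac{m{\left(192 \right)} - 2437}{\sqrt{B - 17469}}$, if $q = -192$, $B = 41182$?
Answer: $- \frac{2437 \sqrt{23713}}{23713} \approx -15.826$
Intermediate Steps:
$m{\left(K \right)} = K \left(-192 + K\right)$ ($m{\left(K \right)} = K \left(K - 192\right) = K \left(-192 + K\right)$)
$\frac{m{\left(192 \right)} - 2437}{\sqrt{B - 17469}} = \frac{192 \left(-192 + 192\right) - 2437}{\sqrt{41182 - 17469}} = \frac{192 \cdot 0 - 2437}{\sqrt{23713}} = \left(0 - 2437\right) \frac{\sqrt{23713}}{23713} = - 2437 \frac{\sqrt{23713}}{23713} = - \frac{2437 \sqrt{23713}}{23713}$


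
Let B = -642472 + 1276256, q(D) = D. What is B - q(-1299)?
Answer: 635083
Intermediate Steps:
B = 633784
B - q(-1299) = 633784 - 1*(-1299) = 633784 + 1299 = 635083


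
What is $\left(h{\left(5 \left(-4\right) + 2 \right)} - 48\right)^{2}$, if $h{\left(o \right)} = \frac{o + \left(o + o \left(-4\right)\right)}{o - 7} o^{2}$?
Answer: $\frac{165482496}{625} \approx 2.6477 \cdot 10^{5}$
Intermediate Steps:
$h{\left(o \right)} = - \frac{2 o^{3}}{-7 + o}$ ($h{\left(o \right)} = \frac{o + \left(o - 4 o\right)}{-7 + o} o^{2} = \frac{o - 3 o}{-7 + o} o^{2} = \frac{\left(-2\right) o}{-7 + o} o^{2} = - \frac{2 o}{-7 + o} o^{2} = - \frac{2 o^{3}}{-7 + o}$)
$\left(h{\left(5 \left(-4\right) + 2 \right)} - 48\right)^{2} = \left(- \frac{2 \left(5 \left(-4\right) + 2\right)^{3}}{-7 + \left(5 \left(-4\right) + 2\right)} - 48\right)^{2} = \left(- \frac{2 \left(-20 + 2\right)^{3}}{-7 + \left(-20 + 2\right)} - 48\right)^{2} = \left(- \frac{2 \left(-18\right)^{3}}{-7 - 18} - 48\right)^{2} = \left(\left(-2\right) \left(-5832\right) \frac{1}{-25} - 48\right)^{2} = \left(\left(-2\right) \left(-5832\right) \left(- \frac{1}{25}\right) - 48\right)^{2} = \left(- \frac{11664}{25} - 48\right)^{2} = \left(- \frac{12864}{25}\right)^{2} = \frac{165482496}{625}$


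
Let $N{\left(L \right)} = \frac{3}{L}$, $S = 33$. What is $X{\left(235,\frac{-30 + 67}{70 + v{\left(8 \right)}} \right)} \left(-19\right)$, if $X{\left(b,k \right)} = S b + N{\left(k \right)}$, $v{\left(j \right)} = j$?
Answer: $- \frac{5456211}{37} \approx -1.4747 \cdot 10^{5}$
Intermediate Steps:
$X{\left(b,k \right)} = \frac{3}{k} + 33 b$ ($X{\left(b,k \right)} = 33 b + \frac{3}{k} = \frac{3}{k} + 33 b$)
$X{\left(235,\frac{-30 + 67}{70 + v{\left(8 \right)}} \right)} \left(-19\right) = \left(\frac{3}{\left(-30 + 67\right) \frac{1}{70 + 8}} + 33 \cdot 235\right) \left(-19\right) = \left(\frac{3}{37 \cdot \frac{1}{78}} + 7755\right) \left(-19\right) = \left(\frac{3}{\frac{37}{78}} + 7755\right) \left(-19\right) = \left(3 \cdot \frac{78}{37} + 7755\right) \left(-19\right) = \left(\frac{234}{37} + 7755\right) \left(-19\right) = \frac{287169}{37} \left(-19\right) = - \frac{5456211}{37}$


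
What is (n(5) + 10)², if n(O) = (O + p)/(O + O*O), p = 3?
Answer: 23716/225 ≈ 105.40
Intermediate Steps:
n(O) = (3 + O)/(O + O²) (n(O) = (O + 3)/(O + O*O) = (3 + O)/(O + O²))
(n(5) + 10)² = ((3 + 5)/(5*(1 + 5)) + 10)² = ((⅕)*8/6 + 10)² = ((⅕)*(⅙)*8 + 10)² = (4/15 + 10)² = (154/15)² = 23716/225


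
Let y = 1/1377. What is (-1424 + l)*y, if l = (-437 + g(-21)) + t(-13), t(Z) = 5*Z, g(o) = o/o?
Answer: -1925/1377 ≈ -1.3980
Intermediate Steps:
y = 1/1377 ≈ 0.00072622
g(o) = 1
l = -501 (l = (-437 + 1) + 5*(-13) = -436 - 65 = -501)
(-1424 + l)*y = (-1424 - 501)*(1/1377) = -1925*1/1377 = -1925/1377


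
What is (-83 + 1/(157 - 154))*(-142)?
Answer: 35216/3 ≈ 11739.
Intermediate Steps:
(-83 + 1/(157 - 154))*(-142) = (-83 + 1/3)*(-142) = -248/3*(-142) = 35216/3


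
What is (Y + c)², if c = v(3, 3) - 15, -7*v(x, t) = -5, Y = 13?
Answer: 81/49 ≈ 1.6531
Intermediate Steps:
v(x, t) = 5/7 (v(x, t) = -⅐*(-5) = 5/7)
c = -100/7 (c = 5/7 - 15 = -100/7 ≈ -14.286)
(Y + c)² = (13 - 100/7)² = (-9/7)² = 81/49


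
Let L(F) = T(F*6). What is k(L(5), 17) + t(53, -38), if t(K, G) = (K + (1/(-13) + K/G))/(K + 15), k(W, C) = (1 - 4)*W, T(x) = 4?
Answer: -377649/33592 ≈ -11.242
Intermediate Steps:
L(F) = 4
k(W, C) = -3*W
t(K, G) = (-1/13 + K + K/G)/(15 + K) (t(K, G) = (K + (1*(-1/13) + K/G))/(15 + K) = (K + (-1/13 + K/G))/(15 + K) = (-1/13 + K + K/G)/(15 + K))
k(L(5), 17) + t(53, -38) = -3*4 + (53 - 1/13*(-38) - 38*53)/((-38)*(15 + 53)) = -12 - 1/38*(53 + 38/13 - 2014)/68 = -12 - 1/38*1/68*(-25455/13) = -12 + 25455/33592 = -377649/33592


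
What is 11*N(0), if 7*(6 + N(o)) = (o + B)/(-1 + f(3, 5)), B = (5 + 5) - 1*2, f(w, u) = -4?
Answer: -2398/35 ≈ -68.514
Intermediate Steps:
B = 8 (B = 10 - 2 = 8)
N(o) = -218/35 - o/35 (N(o) = -6 + ((o + 8)/(-1 - 4))/7 = -6 + ((8 + o)/(-5))/7 = -6 + ((8 + o)*(-1/5))/7 = -6 + (-8/5 - o/5)/7 = -6 + (-8/35 - o/35) = -218/35 - o/35)
11*N(0) = 11*(-218/35 - 1/35*0) = 11*(-218/35 + 0) = 11*(-218/35) = -2398/35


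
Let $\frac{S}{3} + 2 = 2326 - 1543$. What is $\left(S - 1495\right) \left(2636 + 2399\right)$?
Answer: $4269680$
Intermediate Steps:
$S = 2343$ ($S = -6 + 3 \left(2326 - 1543\right) = -6 + 3 \cdot 783 = -6 + 2349 = 2343$)
$\left(S - 1495\right) \left(2636 + 2399\right) = \left(2343 - 1495\right) \left(2636 + 2399\right) = 848 \cdot 5035 = 4269680$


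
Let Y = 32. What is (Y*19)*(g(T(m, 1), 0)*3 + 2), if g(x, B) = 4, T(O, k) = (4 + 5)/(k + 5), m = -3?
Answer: 8512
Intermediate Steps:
T(O, k) = 9/(5 + k)
(Y*19)*(g(T(m, 1), 0)*3 + 2) = (32*19)*(4*3 + 2) = 608*(12 + 2) = 608*14 = 8512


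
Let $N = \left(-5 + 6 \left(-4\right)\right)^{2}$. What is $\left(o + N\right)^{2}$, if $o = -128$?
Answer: $508369$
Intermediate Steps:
$N = 841$ ($N = \left(-5 - 24\right)^{2} = \left(-29\right)^{2} = 841$)
$\left(o + N\right)^{2} = \left(-128 + 841\right)^{2} = 713^{2} = 508369$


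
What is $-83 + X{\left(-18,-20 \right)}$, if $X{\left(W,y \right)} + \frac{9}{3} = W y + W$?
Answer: $256$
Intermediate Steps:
$X{\left(W,y \right)} = -3 + W + W y$ ($X{\left(W,y \right)} = -3 + \left(W y + W\right) = -3 + \left(W + W y\right) = -3 + W + W y$)
$-83 + X{\left(-18,-20 \right)} = -83 - -339 = -83 + 339 = 256$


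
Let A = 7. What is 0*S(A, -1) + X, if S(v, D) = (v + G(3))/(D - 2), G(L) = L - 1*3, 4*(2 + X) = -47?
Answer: -55/4 ≈ -13.750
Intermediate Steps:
X = -55/4 (X = -2 + (¼)*(-47) = -2 - 47/4 = -55/4 ≈ -13.750)
G(L) = -3 + L (G(L) = L - 3 = -3 + L)
S(v, D) = v/(-2 + D) (S(v, D) = (v + (-3 + 3))/(D - 2) = (v + 0)/(-2 + D) = v/(-2 + D))
0*S(A, -1) + X = 0*(7/(-2 - 1)) - 55/4 = 0*(7/(-3)) - 55/4 = 0*(7*(-⅓)) - 55/4 = 0*(-7/3) - 55/4 = 0 - 55/4 = -55/4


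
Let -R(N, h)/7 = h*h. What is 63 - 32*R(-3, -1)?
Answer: 287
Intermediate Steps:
R(N, h) = -7*h² (R(N, h) = -7*h*h = -7*h²)
63 - 32*R(-3, -1) = 63 - (-224)*(-1)² = 63 - (-224) = 63 - 32*(-7) = 63 + 224 = 287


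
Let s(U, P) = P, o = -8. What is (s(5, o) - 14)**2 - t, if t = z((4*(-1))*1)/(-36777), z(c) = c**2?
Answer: 17800084/36777 ≈ 484.00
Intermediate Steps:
t = -16/36777 (t = ((4*(-1))*1)**2/(-36777) = (-4*1)**2*(-1/36777) = (-4)**2*(-1/36777) = 16*(-1/36777) = -16/36777 ≈ -0.00043505)
(s(5, o) - 14)**2 - t = (-8 - 14)**2 - 1*(-16/36777) = (-22)**2 + 16/36777 = 484 + 16/36777 = 17800084/36777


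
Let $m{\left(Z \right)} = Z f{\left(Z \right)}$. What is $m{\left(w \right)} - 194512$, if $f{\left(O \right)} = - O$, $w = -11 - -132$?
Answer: $-209153$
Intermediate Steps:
$w = 121$ ($w = -11 + 132 = 121$)
$m{\left(Z \right)} = - Z^{2}$ ($m{\left(Z \right)} = Z \left(- Z\right) = - Z^{2}$)
$m{\left(w \right)} - 194512 = - 121^{2} - 194512 = \left(-1\right) 14641 - 194512 = -14641 - 194512 = -209153$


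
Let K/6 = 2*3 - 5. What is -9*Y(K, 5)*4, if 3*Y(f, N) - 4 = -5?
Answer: 12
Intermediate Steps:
K = 6 (K = 6*(2*3 - 5) = 6*(6 - 5) = 6*1 = 6)
Y(f, N) = -⅓ (Y(f, N) = 4/3 + (⅓)*(-5) = 4/3 - 5/3 = -⅓)
-9*Y(K, 5)*4 = -9*(-⅓)*4 = 3*4 = 12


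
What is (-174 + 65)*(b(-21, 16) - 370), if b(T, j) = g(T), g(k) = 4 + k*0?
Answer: 39894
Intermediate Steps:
g(k) = 4 (g(k) = 4 + 0 = 4)
b(T, j) = 4
(-174 + 65)*(b(-21, 16) - 370) = (-174 + 65)*(4 - 370) = -109*(-366) = 39894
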